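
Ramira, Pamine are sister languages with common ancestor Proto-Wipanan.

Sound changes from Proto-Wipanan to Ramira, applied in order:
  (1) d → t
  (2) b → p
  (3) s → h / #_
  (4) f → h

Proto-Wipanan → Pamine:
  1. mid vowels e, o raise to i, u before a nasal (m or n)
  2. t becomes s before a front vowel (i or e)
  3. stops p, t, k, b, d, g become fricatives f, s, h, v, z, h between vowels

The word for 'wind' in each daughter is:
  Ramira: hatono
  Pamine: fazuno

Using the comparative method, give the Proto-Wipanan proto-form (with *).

Position 1: Ramira has h, Pamine has f. Taking the neighbouring segments as reconstructed: Ramira h could go back to *f or *s or *h; Pamine f can only go back to *f — the one source consistent with every daughter is *f.
Position 3: Ramira has t, Pamine has z. Taking the neighbouring segments as reconstructed: Ramira t could go back to *t or *d; Pamine z could go back to *d or *z — the one source consistent with every daughter is *d.
This points to *fadono. Verify forward in each daughter:
Ramira: *fadono > fatono > hatono  (by unconditioned shift, unconditioned shift)
Pamine: *fadono
  fadono → faduno   [pre-nasal raising]
  faduno (rule 2 does not apply)
  faduno → fazuno   [intervocalic lenition]
  giving Pamine fazuno.
No other proto-form is consistent with every reflex, so the reconstruction is *fadono.

*fadono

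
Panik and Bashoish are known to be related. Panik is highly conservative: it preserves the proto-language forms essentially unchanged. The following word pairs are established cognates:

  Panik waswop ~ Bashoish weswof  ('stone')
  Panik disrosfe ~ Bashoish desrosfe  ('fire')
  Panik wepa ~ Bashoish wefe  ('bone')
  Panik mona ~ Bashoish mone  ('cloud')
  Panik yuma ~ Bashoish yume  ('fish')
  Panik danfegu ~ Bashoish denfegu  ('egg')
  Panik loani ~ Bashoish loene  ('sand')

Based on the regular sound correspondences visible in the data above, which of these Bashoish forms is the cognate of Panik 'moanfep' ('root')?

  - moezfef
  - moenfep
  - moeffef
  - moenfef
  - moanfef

moenfef

loani ~ loene — Panik a corresponds to Bashoish e after a vowel, before a nasal.
waswop ~ weswof — Panik p corresponds to Bashoish f word-finally.
Applying these to Panik 'moanfep':
  moanfep → moenfep   (a→e after a vowel, before a nasal)
  moenfep → moenfef   (p→f word-finally)
So the Bashoish cognate is 'moenfef'.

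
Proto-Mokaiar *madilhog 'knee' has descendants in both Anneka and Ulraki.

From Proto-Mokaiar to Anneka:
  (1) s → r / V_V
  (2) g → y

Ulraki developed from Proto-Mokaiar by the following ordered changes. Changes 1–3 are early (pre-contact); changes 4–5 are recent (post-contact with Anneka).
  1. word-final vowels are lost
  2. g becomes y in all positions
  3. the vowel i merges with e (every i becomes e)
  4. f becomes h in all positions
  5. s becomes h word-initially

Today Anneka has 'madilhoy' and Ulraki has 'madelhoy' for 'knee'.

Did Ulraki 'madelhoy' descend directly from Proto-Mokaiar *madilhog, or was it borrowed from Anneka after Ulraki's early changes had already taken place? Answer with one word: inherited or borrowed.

inherited

If inherited, *madilhog would pass through all of Ulraki's changes:
Ulraki: *madilhog > madilhoy > madelhoy  (by unconditioned shift, vowel merger)
If borrowed from Anneka 'madilhoy' after the early changes, it would undergo only the recent ones:
  rule 4 (unconditioned shift): no change (madilhoy)
  rule 5 (debuccalisation): no change (madilhoy)
  ⇒ as a loan: madilhoy
Ulraki 'madelhoy' matches the inherited outcome exactly, so it is an inherited cognate, not a loan.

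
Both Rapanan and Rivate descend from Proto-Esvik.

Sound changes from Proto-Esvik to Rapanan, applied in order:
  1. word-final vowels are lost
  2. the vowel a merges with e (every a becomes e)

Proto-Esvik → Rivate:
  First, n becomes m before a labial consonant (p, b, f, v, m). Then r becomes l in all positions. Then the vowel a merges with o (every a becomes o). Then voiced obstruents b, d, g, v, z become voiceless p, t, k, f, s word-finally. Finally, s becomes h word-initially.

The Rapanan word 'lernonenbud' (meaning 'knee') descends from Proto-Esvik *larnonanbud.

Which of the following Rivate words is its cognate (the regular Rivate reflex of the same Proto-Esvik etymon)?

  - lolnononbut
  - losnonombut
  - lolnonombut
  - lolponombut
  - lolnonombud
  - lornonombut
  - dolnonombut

Rivate: start from *larnonanbud.
  rule 1 (nasal place assimilation): larnonanbud → larnonambud
  rule 2 (unconditioned shift): larnonambud → lalnonambud
  rule 3 (vowel merger): lalnonambud → lolnonombud
  rule 4 (final devoicing): lolnonombud → lolnonombut
  rule 5: no change — lolnonombut
  ⇒ Rivate lolnonombut
The other candidates each miss or misapply at least one Rivate change.

lolnonombut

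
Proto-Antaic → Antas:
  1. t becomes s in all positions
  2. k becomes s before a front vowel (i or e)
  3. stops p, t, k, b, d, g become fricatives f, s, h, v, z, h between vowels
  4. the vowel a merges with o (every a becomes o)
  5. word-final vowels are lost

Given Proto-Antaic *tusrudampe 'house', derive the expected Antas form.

Antas: *tusrudampe > susrudampe > susruzampe > susruzompe > susruzomp  (by unconditioned shift, intervocalic lenition, vowel merger, apocope)

susruzomp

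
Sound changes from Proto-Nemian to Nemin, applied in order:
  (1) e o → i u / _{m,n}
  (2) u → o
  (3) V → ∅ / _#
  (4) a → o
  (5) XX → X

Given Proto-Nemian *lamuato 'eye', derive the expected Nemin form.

Nemin: *lamuato > lamoato > lamoat > lomoot > lomot  (by vowel merger, apocope, vowel merger, degemination)

lomot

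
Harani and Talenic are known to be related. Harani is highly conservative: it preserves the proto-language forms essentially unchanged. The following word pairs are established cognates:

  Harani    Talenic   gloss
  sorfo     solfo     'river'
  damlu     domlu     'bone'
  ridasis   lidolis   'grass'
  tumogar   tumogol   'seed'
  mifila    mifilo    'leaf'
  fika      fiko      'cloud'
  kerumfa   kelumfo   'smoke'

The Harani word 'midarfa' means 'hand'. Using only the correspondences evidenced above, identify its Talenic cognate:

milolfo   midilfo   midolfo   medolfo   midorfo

midolfo

tumogar ~ tumogol — Harani a corresponds to Talenic o after a consonant, before r.
sorfo ~ solfo — Harani r corresponds to Talenic l after a vowel, before a labial obstruent.
mifila ~ mifilo, fika ~ fiko — Harani a corresponds to Talenic o word-finally.
Applying these to Harani 'midarfa':
  midarfa → midorfa   (a→o after a consonant, before r)
  midorfa → midolfa   (r→l after a vowel, before a labial obstruent)
  midolfa → midolfo   (a→o word-finally)
So the Talenic cognate is 'midolfo'.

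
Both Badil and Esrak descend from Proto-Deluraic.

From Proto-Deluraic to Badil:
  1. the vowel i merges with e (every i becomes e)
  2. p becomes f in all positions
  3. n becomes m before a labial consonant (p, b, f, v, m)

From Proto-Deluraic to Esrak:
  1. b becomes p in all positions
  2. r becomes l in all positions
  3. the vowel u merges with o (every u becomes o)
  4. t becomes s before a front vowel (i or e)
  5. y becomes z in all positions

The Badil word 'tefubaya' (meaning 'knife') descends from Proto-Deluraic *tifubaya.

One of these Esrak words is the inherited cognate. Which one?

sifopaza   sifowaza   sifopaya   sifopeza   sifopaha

Esrak: *tifubaya
  tifubaya → tifupaya   [unconditioned shift]
  tifupaya (rule 2 does not apply)
  tifupaya → tifopaya   [vowel merger]
  tifopaya → sifopaya   [palatalisation]
  sifopaya → sifopaza   [unconditioned shift]
  giving Esrak sifopaza.
Among the options, 'sifopaza' alone shows every Esrak change applied in order.

sifopaza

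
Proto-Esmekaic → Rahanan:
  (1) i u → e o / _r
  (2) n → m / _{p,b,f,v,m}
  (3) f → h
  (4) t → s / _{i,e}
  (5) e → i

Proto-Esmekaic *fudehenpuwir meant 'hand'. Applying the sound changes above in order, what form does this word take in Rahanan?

Rahanan: *fudehenpuwir > fudehenpuwer > fudehempuwer > hudehempuwer > hudihimpuwir  (by pre-rhotic lowering, nasal place assimilation, unconditioned shift, vowel merger)

hudihimpuwir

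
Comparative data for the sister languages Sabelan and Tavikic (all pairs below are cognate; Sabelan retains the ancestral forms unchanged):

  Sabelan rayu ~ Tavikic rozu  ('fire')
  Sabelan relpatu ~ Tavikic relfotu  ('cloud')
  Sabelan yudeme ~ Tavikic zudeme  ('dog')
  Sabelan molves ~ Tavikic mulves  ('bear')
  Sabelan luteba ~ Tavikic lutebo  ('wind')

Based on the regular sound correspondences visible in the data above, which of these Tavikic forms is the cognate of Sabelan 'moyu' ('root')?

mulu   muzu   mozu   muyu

molves ~ mulves — Sabelan o corresponds to Tavikic u after a consonant, before a consonant other than r, m, n, p, b, f, v.
rayu ~ rozu — Sabelan y corresponds to Tavikic z between vowels (before a back vowel).
Applying these to Sabelan 'moyu':
  moyu → muyu   (o→u after a consonant, before a consonant other than r, m, n, p, b, f, v)
  muyu → muzu   (y→z between vowels (before a back vowel))
So the Tavikic cognate is 'muzu'.

muzu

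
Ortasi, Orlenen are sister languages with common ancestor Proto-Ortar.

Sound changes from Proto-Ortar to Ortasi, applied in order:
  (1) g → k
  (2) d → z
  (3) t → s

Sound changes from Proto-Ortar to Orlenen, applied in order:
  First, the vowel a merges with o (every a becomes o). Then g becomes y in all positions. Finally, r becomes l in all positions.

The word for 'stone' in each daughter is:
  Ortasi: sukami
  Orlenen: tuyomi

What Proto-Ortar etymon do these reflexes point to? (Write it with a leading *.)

Position 4: Ortasi has a, Orlenen has o. Ortasi preserves a here (none of its changes turn any other segment into a), so the proto-segment is *a.
Position 1: Ortasi has s, Orlenen has t. Orlenen preserves t here (none of its changes turn any other segment into t), so the proto-segment is *t.
Position 3: Ortasi has k, Orlenen has y. Taking the neighbouring segments as reconstructed: Ortasi k could go back to *k or *g; Orlenen y could go back to *g or *y — the one source consistent with every daughter is *g.
The remaining positions agree across the daughters. Check the candidate against every language:
Ortasi: *tugami > tukami > sukami  (by unconditioned shift, unconditioned shift)
Orlenen: *tugami
  tugami → tugomi   [vowel merger]
  tugomi → tuyomi   [unconditioned shift]
  tuyomi (rule 3 does not apply)
  giving Orlenen tuyomi.
Only *tugami yields all of Ortasi sukami, Orlenen tuyomi.

*tugami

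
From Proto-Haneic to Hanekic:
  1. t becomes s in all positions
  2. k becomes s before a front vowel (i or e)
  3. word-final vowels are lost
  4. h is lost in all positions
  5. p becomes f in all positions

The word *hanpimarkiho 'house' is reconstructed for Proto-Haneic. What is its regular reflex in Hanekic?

Hanekic: *hanpimarkiho > hanpimarsiho > hanpimarsih > anpimarsi > anfimarsi  (by palatalisation, apocope, h-loss, unconditioned shift)

anfimarsi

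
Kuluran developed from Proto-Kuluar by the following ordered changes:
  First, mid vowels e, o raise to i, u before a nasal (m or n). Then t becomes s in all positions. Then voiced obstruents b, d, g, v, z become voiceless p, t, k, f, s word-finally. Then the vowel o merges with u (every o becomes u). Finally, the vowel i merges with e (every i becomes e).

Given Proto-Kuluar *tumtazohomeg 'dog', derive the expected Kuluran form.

Kuluran: *tumtazohomeg > tumtazohumeg > sumsazohumeg > sumsazohumek > sumsazuhumek  (by pre-nasal raising, unconditioned shift, final devoicing, vowel merger)

sumsazuhumek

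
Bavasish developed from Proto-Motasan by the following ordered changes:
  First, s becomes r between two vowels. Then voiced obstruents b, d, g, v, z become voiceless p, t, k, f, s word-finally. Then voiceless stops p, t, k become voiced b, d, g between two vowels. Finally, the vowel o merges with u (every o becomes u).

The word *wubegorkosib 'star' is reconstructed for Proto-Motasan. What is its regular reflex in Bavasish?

Bavasish: *wubegorkosib > wubegorkorib > wubegorkorip > wubegurkurip  (by rhotacism, final devoicing, vowel merger)

wubegurkurip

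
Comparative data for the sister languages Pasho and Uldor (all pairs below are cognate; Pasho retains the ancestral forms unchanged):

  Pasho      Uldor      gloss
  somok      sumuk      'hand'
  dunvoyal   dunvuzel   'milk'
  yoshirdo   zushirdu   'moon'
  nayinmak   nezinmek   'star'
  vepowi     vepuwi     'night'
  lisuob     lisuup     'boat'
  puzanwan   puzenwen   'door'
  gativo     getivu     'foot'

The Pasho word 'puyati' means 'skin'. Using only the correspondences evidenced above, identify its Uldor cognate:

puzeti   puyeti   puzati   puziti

dunvoyal ~ dunvuzel — Pasho y corresponds to Uldor z between vowels (before a back vowel).
dunvoyal ~ dunvuzel, nayinmak ~ nezinmek — Pasho a corresponds to Uldor e after a consonant, before a consonant other than r, m, n, p, b, f, v.
Applying these to Pasho 'puyati':
  puyati → puzati   (y→z between vowels (before a back vowel))
  puzati → puzeti   (a→e after a consonant, before a consonant other than r, m, n, p, b, f, v)
So the Uldor cognate is 'puzeti'.

puzeti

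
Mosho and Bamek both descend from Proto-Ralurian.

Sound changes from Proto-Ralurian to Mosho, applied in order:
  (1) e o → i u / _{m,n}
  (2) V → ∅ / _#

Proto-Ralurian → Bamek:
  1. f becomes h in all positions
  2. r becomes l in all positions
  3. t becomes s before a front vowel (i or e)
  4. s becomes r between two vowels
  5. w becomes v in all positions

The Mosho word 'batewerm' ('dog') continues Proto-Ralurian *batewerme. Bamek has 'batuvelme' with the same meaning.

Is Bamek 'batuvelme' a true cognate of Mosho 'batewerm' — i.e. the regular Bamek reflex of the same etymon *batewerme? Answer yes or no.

Derive the expected Bamek reflex of *batewerme:
Bamek: *batewerme
  batewerme (rule 1 does not apply)
  batewerme → batewelme   [unconditioned shift]
  batewelme → basewelme   [palatalisation]
  basewelme → barewelme   [rhotacism]
  barewelme → barevelme   [unconditioned shift]
  giving Bamek barevelme.
The regular Bamek reflex would be 'barevelme', but the attested form is 'batuvelme'. The correspondence is irregular, so they are not cognates (the Bamek form has a different source).

no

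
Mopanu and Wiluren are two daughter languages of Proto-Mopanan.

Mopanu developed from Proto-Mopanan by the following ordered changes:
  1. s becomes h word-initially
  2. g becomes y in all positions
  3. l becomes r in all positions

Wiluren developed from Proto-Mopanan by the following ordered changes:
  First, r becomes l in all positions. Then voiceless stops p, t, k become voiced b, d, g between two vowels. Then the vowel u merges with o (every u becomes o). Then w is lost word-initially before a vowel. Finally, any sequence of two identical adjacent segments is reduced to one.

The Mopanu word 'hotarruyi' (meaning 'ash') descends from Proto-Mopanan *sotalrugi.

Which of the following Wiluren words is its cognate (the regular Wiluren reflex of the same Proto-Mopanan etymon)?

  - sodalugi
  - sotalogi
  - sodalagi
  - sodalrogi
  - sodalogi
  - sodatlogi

sodalogi

Wiluren: *sotalrugi
  sotalrugi → sotallugi   [unconditioned shift]
  sotallugi → sodallugi   [intervocalic voicing]
  sodallugi → sodallogi   [vowel merger]
  sodallogi (rule 4 does not apply)
  sodallogi → sodalogi   [degemination]
  giving Wiluren sodalogi.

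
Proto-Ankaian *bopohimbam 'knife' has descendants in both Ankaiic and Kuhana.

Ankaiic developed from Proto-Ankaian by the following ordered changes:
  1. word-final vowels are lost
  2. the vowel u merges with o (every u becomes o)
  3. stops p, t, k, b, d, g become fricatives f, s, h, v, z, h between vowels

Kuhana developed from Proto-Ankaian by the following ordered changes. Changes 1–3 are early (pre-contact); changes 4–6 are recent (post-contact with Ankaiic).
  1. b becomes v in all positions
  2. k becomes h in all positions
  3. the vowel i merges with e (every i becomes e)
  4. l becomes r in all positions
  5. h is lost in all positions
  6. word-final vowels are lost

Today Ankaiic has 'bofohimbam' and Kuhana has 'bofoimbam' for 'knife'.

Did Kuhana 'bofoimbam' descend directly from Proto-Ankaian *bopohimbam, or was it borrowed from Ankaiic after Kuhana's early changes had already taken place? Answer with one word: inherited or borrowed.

If inherited, *bopohimbam would pass through all of Kuhana's changes:
Kuhana: start from *bopohimbam.
  rule 1 (unconditioned shift): bopohimbam → vopohimvam
  rule 2: no change — vopohimvam
  rule 3 (vowel merger): vopohimvam → vopohemvam
  rule 4: no change — vopohemvam
  rule 5 (h-loss): vopohemvam → vopoemvam
  rule 6: no change — vopoemvam
  ⇒ Kuhana vopoemvam
If borrowed from Ankaiic 'bofohimbam' after the early changes, it would undergo only the recent ones:
  rule 4 (unconditioned shift): no change (bofohimbam)
  rule 5 (h-loss): bofohimbam → bofoimbam
  rule 6 (apocope): no change (bofoimbam)
  ⇒ as a loan: bofoimbam
Kuhana 'bofoimbam' matches the loan outcome 'bofoimbam', not the inherited 'vopoemvam' — it skipped the early Kuhana changes, so it was borrowed from Ankaiic.

borrowed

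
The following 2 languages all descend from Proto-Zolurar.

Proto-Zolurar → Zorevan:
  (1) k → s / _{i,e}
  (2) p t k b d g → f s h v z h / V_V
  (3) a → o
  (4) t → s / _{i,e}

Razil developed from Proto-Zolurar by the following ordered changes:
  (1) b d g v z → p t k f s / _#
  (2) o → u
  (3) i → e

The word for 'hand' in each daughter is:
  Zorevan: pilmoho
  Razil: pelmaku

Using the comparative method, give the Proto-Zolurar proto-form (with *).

*pilmako

Position 7: Zorevan has o, Razil has u. Taking the neighbouring segments as reconstructed: Zorevan o could go back to *a or *o; Razil u could go back to *o or *u — the one source consistent with every daughter is *o.
Position 6: Zorevan has h, Razil has k. Taking the neighbouring segments as reconstructed: Zorevan h could go back to *k or *g or *h; Razil k can only go back to *k — the one source consistent with every daughter is *k.
This points to *pilmako. Verify forward in each daughter:
Zorevan: start from *pilmako.
  rule 1: no change — pilmako
  rule 2 (intervocalic lenition): pilmako → pilmaho
  rule 3 (vowel merger): pilmaho → pilmoho
  rule 4: no change — pilmoho
  ⇒ Zorevan pilmoho
Razil: *pilmako
  pilmako (rule 1 does not apply)
  pilmako → pilmaku   [vowel merger]
  pilmaku → pelmaku   [vowel merger]
  giving Razil pelmaku.
*pilmako is the unique common source.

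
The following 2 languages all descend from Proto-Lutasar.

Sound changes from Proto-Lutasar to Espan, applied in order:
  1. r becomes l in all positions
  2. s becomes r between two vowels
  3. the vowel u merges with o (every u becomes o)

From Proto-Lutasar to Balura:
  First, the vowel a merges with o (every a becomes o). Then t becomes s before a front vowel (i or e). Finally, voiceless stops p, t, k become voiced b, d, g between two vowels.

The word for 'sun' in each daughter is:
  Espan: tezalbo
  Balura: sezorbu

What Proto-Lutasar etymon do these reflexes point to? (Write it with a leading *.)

*tezarbu

Position 1: Espan has t, Balura has s. Espan preserves t here (none of its changes turn any other segment into t), so the proto-segment is *t.
Position 4: Espan has a, Balura has o. Espan preserves a here (none of its changes turn any other segment into a), so the proto-segment is *a.
Position 7: Espan has o, Balura has u. Balura preserves u here (none of its changes turn any other segment into u), so the proto-segment is *u.
This points to *tezarbu. Verify forward in each daughter:
Espan: *tezarbu > tezalbu > tezalbo  (by unconditioned shift, vowel merger)
Balura: *tezarbu
  tezarbu → tezorbu   [vowel merger]
  tezorbu → sezorbu   [palatalisation]
  sezorbu (rule 3 does not apply)
  giving Balura sezorbu.
*tezarbu is the unique common source.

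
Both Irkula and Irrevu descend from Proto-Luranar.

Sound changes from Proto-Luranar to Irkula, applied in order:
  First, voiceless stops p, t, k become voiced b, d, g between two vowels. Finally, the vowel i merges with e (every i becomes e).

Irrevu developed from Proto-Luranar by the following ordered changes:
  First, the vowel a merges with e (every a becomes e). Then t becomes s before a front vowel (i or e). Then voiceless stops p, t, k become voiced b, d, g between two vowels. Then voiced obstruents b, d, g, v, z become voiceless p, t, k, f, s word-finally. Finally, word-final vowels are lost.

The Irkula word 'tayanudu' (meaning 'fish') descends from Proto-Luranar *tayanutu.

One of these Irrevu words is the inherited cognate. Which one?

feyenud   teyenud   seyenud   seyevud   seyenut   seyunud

Irrevu: *tayanutu
  tayanutu → teyenutu   [vowel merger]
  teyenutu → seyenutu   [palatalisation]
  seyenutu → seyenudu   [intervocalic voicing]
  seyenudu (rule 4 does not apply)
  seyenudu → seyenud   [apocope]
  giving Irrevu seyenud.

seyenud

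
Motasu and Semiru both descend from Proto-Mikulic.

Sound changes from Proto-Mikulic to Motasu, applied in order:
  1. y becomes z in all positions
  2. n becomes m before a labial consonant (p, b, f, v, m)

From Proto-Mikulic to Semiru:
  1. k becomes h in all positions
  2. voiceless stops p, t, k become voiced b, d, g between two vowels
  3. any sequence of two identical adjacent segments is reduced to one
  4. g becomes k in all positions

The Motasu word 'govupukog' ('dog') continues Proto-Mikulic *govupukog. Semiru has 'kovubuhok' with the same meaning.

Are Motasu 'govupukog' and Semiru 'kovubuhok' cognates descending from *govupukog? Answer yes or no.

Derive the expected Semiru reflex of *govupukog:
Semiru: *govupukog > govupuhog > govubuhog > kovubuhok  (by unconditioned shift, intervocalic voicing, unconditioned shift)
Semiru 'kovubuhok' matches the regular reflex exactly, so the pair is cognate.

yes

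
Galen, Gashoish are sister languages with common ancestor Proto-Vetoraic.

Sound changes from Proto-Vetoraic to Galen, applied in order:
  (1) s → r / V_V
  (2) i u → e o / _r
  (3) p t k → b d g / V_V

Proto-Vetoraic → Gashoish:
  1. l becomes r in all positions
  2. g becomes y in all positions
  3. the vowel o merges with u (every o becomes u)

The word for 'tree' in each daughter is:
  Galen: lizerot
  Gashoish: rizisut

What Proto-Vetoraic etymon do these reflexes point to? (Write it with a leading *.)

*lizisot

Position 4: Galen has e, Gashoish has i. Gashoish preserves i here (none of its changes turn any other segment into i), so the proto-segment is *i.
Position 6: Galen has o, Gashoish has u. Taking the neighbouring segments as reconstructed: Galen o can only go back to *o; Gashoish u could go back to *o or *u — the one source consistent with every daughter is *o.
Position 5: Galen has r, Gashoish has s. Gashoish preserves s here (none of its changes turn any other segment into s), so the proto-segment is *s.
Continuing position by position gives *lizisot; check it forward:
Galen: *lizisot
  lizisot → lizirot   [rhotacism]
  lizirot → lizerot   [pre-rhotic lowering]
  lizerot (rule 3 does not apply)
  giving Galen lizerot.
Gashoish: start from *lizisot.
  rule 1 (unconditioned shift): lizisot → rizisot
  rule 2: no change — rizisot
  rule 3 (vowel merger): rizisot → rizisut
  ⇒ Gashoish rizisut
Only *lizisot yields all of Galen lizerot, Gashoish rizisut.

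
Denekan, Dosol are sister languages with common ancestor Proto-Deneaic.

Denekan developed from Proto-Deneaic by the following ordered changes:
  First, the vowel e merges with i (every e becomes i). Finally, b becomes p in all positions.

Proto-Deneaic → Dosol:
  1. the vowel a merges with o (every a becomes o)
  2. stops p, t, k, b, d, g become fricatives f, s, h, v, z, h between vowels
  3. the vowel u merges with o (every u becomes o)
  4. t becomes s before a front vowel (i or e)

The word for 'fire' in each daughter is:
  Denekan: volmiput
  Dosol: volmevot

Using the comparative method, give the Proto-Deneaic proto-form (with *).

Position 7: Denekan has u, Dosol has o. Denekan preserves u here (none of its changes turn any other segment into u), so the proto-segment is *u.
Position 6: Denekan has p, Dosol has v. Taking the neighbouring segments as reconstructed: Denekan p could go back to *p or *b; Dosol v could go back to *b or *v — the one source consistent with every daughter is *b.
Verify the candidate proto-form against each daughter:
Denekan: *volmebut > volmibut > volmiput  (by vowel merger, unconditioned shift)
Dosol: *volmebut
  volmebut (rule 1 does not apply)
  volmebut → volmevut   [intervocalic lenition]
  volmevut → volmevot   [vowel merger]
  volmevot (rule 4 does not apply)
  giving Dosol volmevot.
No other proto-form is consistent with every reflex, so the reconstruction is *volmebut.

*volmebut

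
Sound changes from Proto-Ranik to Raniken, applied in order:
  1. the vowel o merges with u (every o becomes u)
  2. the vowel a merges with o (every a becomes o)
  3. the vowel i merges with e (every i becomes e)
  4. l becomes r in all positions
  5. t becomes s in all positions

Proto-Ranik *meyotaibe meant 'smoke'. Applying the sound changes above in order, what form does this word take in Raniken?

meyusoebe

Raniken: start from *meyotaibe.
  rule 1 (vowel merger): meyotaibe → meyutaibe
  rule 2 (vowel merger): meyutaibe → meyutoibe
  rule 3 (vowel merger): meyutoibe → meyutoebe
  rule 4: no change — meyutoebe
  rule 5 (unconditioned shift): meyutoebe → meyusoebe
  ⇒ Raniken meyusoebe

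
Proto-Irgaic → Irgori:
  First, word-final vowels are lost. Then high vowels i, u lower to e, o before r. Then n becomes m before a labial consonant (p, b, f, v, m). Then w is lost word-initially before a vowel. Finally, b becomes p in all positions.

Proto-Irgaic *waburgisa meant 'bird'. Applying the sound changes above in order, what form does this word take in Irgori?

Irgori: *waburgisa
  waburgisa → waburgis   [apocope]
  waburgis → waborgis   [pre-rhotic lowering]
  waborgis (rule 3 does not apply)
  waborgis → aborgis   [glide loss]
  aborgis → aporgis   [unconditioned shift]
  giving Irgori aporgis.

aporgis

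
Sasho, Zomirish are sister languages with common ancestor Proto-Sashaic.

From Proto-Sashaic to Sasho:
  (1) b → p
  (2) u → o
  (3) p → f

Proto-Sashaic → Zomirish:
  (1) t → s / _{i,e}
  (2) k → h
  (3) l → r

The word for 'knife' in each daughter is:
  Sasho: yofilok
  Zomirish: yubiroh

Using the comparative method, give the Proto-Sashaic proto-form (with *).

Position 7: Sasho has k, Zomirish has h. Sasho preserves k here (none of its changes turn any other segment into k), so the proto-segment is *k.
Position 3: Sasho has f, Zomirish has b. Zomirish preserves b here (none of its changes turn any other segment into b), so the proto-segment is *b.
Continuing position by position gives *yubilok; check it forward:
Sasho: *yubilok
  yubilok → yupilok   [unconditioned shift]
  yupilok → yopilok   [vowel merger]
  yopilok → yofilok   [unconditioned shift]
  giving Sasho yofilok.
Zomirish: *yubilok
  yubilok (rule 1 does not apply)
  yubilok → yubiloh   [unconditioned shift]
  yubiloh → yubiroh   [unconditioned shift]
  giving Zomirish yubiroh.
No other proto-form is consistent with every reflex, so the reconstruction is *yubilok.

*yubilok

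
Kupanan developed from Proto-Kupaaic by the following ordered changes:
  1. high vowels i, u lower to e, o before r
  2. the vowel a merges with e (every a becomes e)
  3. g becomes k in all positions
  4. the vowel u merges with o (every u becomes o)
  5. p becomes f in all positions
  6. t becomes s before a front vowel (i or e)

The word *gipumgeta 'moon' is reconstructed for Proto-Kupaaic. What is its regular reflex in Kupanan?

Kupanan: start from *gipumgeta.
  rule 1: no change — gipumgeta
  rule 2 (vowel merger): gipumgeta → gipumgete
  rule 3 (unconditioned shift): gipumgete → kipumkete
  rule 4 (vowel merger): kipumkete → kipomkete
  rule 5 (unconditioned shift): kipomkete → kifomkete
  rule 6 (palatalisation): kifomkete → kifomkese
  ⇒ Kupanan kifomkese

kifomkese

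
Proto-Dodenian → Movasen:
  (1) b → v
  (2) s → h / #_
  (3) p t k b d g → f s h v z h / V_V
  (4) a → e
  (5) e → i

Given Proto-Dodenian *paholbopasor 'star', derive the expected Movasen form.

Movasen: start from *paholbopasor.
  rule 1 (unconditioned shift): paholbopasor → paholvopasor
  rule 2: no change — paholvopasor
  rule 3 (intervocalic lenition): paholvopasor → paholvofasor
  rule 4 (vowel merger): paholvofasor → peholvofesor
  rule 5 (vowel merger): peholvofesor → piholvofisor
  ⇒ Movasen piholvofisor

piholvofisor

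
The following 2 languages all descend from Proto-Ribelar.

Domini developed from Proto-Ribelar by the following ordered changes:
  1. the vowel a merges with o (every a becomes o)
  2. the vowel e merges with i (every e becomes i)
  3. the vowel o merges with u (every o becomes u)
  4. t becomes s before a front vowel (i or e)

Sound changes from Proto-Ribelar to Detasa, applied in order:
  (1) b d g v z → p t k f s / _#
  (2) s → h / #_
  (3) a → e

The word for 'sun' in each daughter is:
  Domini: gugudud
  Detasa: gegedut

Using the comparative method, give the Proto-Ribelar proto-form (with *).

*gagadud

Position 7: Domini has d, Detasa has t. Domini preserves d here (none of its changes turn any other segment into d), so the proto-segment is *d.
Position 4: Domini has u, Detasa has e. Taking the neighbouring segments as reconstructed: Domini u could go back to *a or *o or *u; Detasa e could go back to *a or *e — the one source consistent with every daughter is *a.
Position 2: Domini has u, Detasa has e. Taking the neighbouring segments as reconstructed: Domini u could go back to *a or *o or *u; Detasa e could go back to *a or *e — the one source consistent with every daughter is *a.
Continuing position by position gives *gagadud; check it forward:
Domini: start from *gagadud.
  rule 1 (vowel merger): gagadud → gogodud
  rule 2: no change — gogodud
  rule 3 (vowel merger): gogodud → gugudud
  rule 4: no change — gugudud
  ⇒ Domini gugudud
Detasa: start from *gagadud.
  rule 1 (final devoicing): gagadud → gagadut
  rule 2: no change — gagadut
  rule 3 (vowel merger): gagadut → gegedut
  ⇒ Detasa gegedut
*gagadud is the unique common source.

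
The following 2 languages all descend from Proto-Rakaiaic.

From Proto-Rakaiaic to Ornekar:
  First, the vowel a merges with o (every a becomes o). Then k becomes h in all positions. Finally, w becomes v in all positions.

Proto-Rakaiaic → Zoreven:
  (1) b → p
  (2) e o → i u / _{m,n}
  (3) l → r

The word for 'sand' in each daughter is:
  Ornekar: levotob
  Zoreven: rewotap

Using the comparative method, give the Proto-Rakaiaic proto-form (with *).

Position 1: Ornekar has l, Zoreven has r. Ornekar preserves l here (none of its changes turn any other segment into l), so the proto-segment is *l.
Position 3: Ornekar has v, Zoreven has w. Zoreven preserves w here (none of its changes turn any other segment into w), so the proto-segment is *w.
This points to *lewotab. Verify forward in each daughter:
Ornekar: *lewotab
  lewotab → lewotob   [vowel merger]
  lewotob (rule 2 does not apply)
  lewotob → levotob   [unconditioned shift]
  giving Ornekar levotob.
Zoreven: *lewotab
  lewotab → lewotap   [unconditioned shift]
  lewotap (rule 2 does not apply)
  lewotap → rewotap   [unconditioned shift]
  giving Zoreven rewotap.
*lewotab is the unique common source.

*lewotab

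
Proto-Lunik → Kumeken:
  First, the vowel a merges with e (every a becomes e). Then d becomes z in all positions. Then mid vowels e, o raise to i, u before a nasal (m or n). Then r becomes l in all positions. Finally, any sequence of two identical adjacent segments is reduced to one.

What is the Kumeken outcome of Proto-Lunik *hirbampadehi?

hilbimpezehi

Kumeken: start from *hirbampadehi.
  rule 1 (vowel merger): hirbampadehi → hirbempedehi
  rule 2 (unconditioned shift): hirbempedehi → hirbempezehi
  rule 3 (pre-nasal raising): hirbempezehi → hirbimpezehi
  rule 4 (unconditioned shift): hirbimpezehi → hilbimpezehi
  rule 5: no change — hilbimpezehi
  ⇒ Kumeken hilbimpezehi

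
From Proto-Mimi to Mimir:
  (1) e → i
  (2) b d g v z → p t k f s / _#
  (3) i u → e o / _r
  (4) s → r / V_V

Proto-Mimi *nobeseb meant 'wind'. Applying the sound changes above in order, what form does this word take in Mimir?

nobirip

Mimir: start from *nobeseb.
  rule 1 (vowel merger): nobeseb → nobisib
  rule 2 (final devoicing): nobisib → nobisip
  rule 3: no change — nobisip
  rule 4 (rhotacism): nobisip → nobirip
  ⇒ Mimir nobirip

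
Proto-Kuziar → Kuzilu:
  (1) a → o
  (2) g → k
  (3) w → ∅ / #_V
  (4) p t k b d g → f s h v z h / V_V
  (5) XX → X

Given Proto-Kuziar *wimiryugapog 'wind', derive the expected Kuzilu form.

Kuzilu: *wimiryugapog > wimiryugopog > wimiryukopok > imiryukopok > imiryuhofok  (by vowel merger, unconditioned shift, glide loss, intervocalic lenition)

imiryuhofok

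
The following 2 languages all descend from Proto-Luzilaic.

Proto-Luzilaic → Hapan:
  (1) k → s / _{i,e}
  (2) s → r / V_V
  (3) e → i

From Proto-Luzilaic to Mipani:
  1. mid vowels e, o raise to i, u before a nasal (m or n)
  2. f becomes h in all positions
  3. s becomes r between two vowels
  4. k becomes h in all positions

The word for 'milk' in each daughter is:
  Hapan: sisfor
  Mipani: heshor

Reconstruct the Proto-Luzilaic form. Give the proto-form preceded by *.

*kesfor

Position 4: Hapan has f, Mipani has h. Hapan preserves f here (none of its changes turn any other segment into f), so the proto-segment is *f.
Position 2: Hapan has i, Mipani has e. Mipani preserves e here (none of its changes turn any other segment into e), so the proto-segment is *e.
Verify the candidate proto-form against each daughter:
Hapan: *kesfor > sesfor > sisfor  (by palatalisation, vowel merger)
Mipani: *kesfor
  kesfor (rule 1 does not apply)
  kesfor → keshor   [unconditioned shift]
  keshor (rule 3 does not apply)
  keshor → heshor   [unconditioned shift]
  giving Mipani heshor.
No other proto-form is consistent with every reflex, so the reconstruction is *kesfor.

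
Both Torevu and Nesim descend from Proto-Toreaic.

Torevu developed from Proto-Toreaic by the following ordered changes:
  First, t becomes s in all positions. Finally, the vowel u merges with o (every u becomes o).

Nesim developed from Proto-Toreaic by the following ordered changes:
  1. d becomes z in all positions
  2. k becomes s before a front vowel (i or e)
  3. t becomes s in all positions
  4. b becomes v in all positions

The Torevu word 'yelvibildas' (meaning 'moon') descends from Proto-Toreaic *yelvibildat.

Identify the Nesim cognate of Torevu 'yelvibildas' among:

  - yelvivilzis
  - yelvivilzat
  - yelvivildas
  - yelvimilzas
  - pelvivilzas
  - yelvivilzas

Nesim: *yelvibildat
  yelvibildat → yelvibilzat   [unconditioned shift]
  yelvibilzat (rule 2 does not apply)
  yelvibilzat → yelvibilzas   [unconditioned shift]
  yelvibilzas → yelvivilzas   [unconditioned shift]
  giving Nesim yelvivilzas.

yelvivilzas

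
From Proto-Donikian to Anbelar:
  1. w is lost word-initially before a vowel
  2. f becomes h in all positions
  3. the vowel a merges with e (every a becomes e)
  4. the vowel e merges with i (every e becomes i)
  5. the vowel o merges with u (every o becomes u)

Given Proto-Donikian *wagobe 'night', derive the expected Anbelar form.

igubi

Anbelar: *wagobe
  wagobe → agobe   [glide loss]
  agobe (rule 2 does not apply)
  agobe → egobe   [vowel merger]
  egobe → igobi   [vowel merger]
  igobi → igubi   [vowel merger]
  giving Anbelar igubi.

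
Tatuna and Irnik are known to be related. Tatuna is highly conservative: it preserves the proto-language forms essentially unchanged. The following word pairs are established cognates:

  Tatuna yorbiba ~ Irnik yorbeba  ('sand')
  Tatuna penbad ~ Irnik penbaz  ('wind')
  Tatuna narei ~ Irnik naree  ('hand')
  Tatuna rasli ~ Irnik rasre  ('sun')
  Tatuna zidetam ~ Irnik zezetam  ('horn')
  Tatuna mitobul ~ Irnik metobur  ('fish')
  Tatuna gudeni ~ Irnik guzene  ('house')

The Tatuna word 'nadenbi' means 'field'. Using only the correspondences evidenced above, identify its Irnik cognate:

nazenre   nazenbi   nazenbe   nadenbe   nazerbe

zidetam ~ zezetam, gudeni ~ guzene — Tatuna d corresponds to Irnik z between vowels (before a front vowel).
rasli ~ rasre, gudeni ~ guzene — Tatuna i corresponds to Irnik e word-finally.
Applying these to Tatuna 'nadenbi':
  nadenbi → nazenbi   (d→z between vowels (before a front vowel))
  nazenbi → nazenbe   (i→e word-finally)
So the Irnik cognate is 'nazenbe'.

nazenbe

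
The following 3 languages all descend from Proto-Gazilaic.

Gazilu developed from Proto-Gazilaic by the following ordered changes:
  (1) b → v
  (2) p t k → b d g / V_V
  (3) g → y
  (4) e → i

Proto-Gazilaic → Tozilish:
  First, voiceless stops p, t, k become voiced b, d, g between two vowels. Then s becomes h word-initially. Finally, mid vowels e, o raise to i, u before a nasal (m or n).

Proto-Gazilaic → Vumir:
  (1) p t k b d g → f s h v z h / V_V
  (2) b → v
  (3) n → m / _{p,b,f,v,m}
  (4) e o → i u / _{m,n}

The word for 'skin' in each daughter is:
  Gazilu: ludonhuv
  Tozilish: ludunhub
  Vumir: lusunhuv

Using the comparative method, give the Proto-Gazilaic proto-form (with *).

*lutonhub

Position 8: Gazilu has v, Tozilish has b, Vumir has v. Taking the neighbouring segments as reconstructed: Gazilu v could go back to *b or *v; Tozilish b can only go back to *b; Vumir v could go back to *b or *v — the one source consistent with every daughter is *b.
Position 3: Gazilu has d, Tozilish has d, Vumir has s. Taking the neighbouring segments as reconstructed: Gazilu d could go back to *t or *d; Tozilish d could go back to *t or *d; Vumir s could go back to *t or *s — the one source consistent with every daughter is *t.
This points to *lutonhub. Verify forward in each daughter:
Gazilu: *lutonhub
  lutonhub → lutonhuv   [unconditioned shift]
  lutonhuv → ludonhuv   [intervocalic voicing]
  ludonhuv (rule 3 does not apply)
  ludonhuv (rule 4 does not apply)
  giving Gazilu ludonhuv.
Tozilish: *lutonhub > ludonhub > ludunhub  (by intervocalic voicing, pre-nasal raising)
Vumir: *lutonhub > lusonhub > lusonhuv > lusunhuv  (by intervocalic lenition, unconditioned shift, pre-nasal raising)
*lutonhub is the unique common source.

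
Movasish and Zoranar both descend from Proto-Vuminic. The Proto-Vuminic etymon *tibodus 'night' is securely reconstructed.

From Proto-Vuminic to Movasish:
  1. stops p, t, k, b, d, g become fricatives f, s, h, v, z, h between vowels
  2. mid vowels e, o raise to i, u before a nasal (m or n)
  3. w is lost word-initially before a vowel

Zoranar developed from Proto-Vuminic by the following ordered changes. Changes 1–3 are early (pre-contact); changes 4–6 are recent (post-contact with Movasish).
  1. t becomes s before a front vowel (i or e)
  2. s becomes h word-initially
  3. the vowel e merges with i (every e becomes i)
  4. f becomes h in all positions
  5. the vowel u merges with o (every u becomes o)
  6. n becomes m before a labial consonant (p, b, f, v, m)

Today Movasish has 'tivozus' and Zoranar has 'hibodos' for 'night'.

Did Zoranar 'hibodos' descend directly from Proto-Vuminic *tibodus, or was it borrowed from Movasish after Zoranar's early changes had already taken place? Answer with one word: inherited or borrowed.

If inherited, *tibodus would pass through all of Zoranar's changes:
Zoranar: *tibodus > sibodus > hibodus > hibodos  (by palatalisation, debuccalisation, vowel merger)
If borrowed from Movasish 'tivozus' after the early changes, it would undergo only the recent ones:
  rule 4 (unconditioned shift): no change (tivozus)
  rule 5 (vowel merger): tivozus → tivozos
  rule 6 (nasal place assimilation): no change (tivozos)
  ⇒ as a loan: tivozos
Zoranar 'hibodos' matches the inherited outcome exactly, so it is an inherited cognate, not a loan.

inherited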